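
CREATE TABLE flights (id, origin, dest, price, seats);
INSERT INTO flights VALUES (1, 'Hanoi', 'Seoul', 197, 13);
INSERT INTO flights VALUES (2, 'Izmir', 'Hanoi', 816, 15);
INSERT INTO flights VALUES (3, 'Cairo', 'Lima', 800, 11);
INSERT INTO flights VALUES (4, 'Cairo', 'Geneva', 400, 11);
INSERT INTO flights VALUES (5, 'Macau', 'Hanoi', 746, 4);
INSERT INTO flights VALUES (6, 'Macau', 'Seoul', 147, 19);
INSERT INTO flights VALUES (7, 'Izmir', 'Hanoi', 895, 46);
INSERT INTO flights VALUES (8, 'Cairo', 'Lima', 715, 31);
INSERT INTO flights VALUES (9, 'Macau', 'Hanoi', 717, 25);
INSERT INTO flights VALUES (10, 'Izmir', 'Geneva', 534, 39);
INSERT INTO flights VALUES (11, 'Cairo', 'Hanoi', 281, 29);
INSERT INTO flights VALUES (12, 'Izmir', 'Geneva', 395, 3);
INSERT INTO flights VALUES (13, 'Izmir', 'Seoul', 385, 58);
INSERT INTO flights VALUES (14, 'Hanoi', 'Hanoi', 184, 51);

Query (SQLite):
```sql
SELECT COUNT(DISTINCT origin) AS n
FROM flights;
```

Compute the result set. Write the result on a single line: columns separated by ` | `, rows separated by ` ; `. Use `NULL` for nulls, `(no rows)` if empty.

Count distinct non-NULL origin values.

4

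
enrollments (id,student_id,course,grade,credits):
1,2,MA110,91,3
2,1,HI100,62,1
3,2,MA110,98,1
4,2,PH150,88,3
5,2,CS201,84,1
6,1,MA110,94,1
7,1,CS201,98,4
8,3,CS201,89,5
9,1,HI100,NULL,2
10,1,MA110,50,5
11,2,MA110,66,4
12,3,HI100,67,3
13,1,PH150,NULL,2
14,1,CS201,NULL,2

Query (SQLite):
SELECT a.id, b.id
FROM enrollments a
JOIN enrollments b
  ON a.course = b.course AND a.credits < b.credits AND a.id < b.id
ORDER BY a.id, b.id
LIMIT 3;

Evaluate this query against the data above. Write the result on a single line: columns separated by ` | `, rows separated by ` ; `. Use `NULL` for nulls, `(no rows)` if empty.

Pairs (a,b) with same course, a.credits < b.credits, a.id < b.id.
course groups: CS201:{5,7,8,14} HI100:{2,9,12} MA110:{1,3,6,10,11} PH150:{4,13}
Ordered by (a.id, b.id); first 3.

1 | 10 ; 1 | 11 ; 2 | 9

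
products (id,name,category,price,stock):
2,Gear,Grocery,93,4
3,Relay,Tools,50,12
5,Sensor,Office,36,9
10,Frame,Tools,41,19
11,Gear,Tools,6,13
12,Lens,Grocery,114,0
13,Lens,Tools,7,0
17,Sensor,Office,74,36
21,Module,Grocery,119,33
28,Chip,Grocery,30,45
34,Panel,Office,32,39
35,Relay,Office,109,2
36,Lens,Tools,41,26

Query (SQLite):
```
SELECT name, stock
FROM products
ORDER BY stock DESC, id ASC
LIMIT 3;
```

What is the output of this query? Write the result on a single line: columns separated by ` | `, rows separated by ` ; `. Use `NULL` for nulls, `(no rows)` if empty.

Chip | 45 ; Panel | 39 ; Sensor | 36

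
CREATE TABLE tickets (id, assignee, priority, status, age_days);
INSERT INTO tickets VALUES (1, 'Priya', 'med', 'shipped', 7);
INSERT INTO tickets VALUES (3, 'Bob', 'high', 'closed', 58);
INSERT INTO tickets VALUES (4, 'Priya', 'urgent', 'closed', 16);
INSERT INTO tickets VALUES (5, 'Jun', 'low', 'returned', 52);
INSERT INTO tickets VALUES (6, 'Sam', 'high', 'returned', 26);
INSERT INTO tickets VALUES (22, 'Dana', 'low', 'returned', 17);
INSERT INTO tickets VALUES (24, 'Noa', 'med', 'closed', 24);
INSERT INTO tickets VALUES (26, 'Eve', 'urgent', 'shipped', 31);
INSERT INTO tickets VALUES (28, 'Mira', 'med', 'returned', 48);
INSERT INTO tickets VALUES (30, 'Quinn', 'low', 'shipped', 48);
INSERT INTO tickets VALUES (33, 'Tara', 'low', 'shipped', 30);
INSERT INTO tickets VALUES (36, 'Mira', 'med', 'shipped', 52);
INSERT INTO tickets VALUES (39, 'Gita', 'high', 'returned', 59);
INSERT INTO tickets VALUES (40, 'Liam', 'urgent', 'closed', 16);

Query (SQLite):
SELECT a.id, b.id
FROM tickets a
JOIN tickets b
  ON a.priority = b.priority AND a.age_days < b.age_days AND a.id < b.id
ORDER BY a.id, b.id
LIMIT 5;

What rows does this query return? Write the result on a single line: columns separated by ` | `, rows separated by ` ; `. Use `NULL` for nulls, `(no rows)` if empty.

Pairs (a,b) with same priority, a.age_days < b.age_days, a.id < b.id.
priority groups: high:{3,6,39} low:{5,22,30,33} med:{1,24,28,36} urgent:{4,26,40}
Ordered by (a.id, b.id); first 5.

1 | 24 ; 1 | 28 ; 1 | 36 ; 3 | 39 ; 4 | 26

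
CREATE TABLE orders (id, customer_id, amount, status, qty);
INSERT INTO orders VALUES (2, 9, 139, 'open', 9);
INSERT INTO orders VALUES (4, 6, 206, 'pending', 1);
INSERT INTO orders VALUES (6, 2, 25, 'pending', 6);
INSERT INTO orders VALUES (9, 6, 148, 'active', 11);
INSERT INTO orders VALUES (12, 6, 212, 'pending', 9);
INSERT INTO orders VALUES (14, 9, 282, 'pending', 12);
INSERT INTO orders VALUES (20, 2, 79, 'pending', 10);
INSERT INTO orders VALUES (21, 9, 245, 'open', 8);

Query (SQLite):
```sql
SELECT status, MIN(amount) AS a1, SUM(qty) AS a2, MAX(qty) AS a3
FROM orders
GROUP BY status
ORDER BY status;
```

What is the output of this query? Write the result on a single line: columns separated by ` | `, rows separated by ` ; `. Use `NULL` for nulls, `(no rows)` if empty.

active | 148 | 11 | 11 ; open | 139 | 17 | 9 ; pending | 25 | 38 | 12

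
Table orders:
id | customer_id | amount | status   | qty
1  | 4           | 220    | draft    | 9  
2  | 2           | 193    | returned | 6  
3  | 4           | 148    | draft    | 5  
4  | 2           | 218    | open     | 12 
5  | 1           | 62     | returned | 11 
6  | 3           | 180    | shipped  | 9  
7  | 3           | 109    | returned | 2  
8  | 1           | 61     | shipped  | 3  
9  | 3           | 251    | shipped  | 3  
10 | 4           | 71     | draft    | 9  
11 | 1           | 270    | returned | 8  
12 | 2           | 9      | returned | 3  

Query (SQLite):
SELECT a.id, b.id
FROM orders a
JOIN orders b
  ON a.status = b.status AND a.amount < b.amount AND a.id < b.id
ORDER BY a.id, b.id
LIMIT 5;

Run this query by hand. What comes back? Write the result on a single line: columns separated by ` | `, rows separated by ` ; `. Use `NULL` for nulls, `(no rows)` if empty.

2 | 11 ; 5 | 7 ; 5 | 11 ; 6 | 9 ; 7 | 11

Pairs (a,b) with same status, a.amount < b.amount, a.id < b.id.
status groups: draft:{1,3,10} open:{4} returned:{2,5,7,11,12} shipped:{6,8,9}
Ordered by (a.id, b.id); first 5.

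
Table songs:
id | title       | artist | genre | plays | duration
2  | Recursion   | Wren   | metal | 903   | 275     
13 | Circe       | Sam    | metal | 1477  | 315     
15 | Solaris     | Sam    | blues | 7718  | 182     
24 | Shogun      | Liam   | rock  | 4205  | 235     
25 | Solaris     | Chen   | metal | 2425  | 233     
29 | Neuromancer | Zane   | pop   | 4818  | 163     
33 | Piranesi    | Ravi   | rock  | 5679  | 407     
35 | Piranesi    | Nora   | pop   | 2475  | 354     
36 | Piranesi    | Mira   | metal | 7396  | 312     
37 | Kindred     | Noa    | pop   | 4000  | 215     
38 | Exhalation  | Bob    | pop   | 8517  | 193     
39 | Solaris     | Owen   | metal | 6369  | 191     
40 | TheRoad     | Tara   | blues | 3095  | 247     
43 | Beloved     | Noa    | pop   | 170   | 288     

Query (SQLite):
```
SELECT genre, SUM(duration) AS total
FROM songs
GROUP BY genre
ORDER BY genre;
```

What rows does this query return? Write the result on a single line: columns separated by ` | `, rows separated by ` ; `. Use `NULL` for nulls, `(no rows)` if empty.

blues | 429 ; metal | 1326 ; pop | 1213 ; rock | 642

Partition songs by genre; compute SUM(duration) within each group.
  blues: ids {15, 40} → SUM(duration)=429
  metal: ids {2, 13, 25, 36, 39} → SUM(duration)=1326
  pop: ids {29, 35, 37, 38, 43} → SUM(duration)=1213
  rock: ids {24, 33} → SUM(duration)=642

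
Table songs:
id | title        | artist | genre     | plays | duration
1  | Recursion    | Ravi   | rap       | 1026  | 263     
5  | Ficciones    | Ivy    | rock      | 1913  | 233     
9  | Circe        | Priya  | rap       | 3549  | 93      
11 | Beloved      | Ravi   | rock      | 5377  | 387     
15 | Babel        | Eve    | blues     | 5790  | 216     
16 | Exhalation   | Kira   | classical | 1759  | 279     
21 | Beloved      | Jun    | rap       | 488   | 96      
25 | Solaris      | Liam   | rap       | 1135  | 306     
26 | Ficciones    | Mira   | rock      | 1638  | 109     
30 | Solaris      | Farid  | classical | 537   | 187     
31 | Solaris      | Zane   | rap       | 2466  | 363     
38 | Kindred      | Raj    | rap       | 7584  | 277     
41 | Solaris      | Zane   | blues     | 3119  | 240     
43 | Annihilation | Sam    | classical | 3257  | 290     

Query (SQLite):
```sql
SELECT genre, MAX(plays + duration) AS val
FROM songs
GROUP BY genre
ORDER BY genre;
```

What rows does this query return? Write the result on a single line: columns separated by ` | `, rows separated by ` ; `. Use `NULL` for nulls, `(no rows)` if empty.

blues | 6006 ; classical | 3547 ; rap | 7861 ; rock | 5764

For each row compute plays + duration.
Group by genre; take MAX of the expression per group.
  blues: ids {15, 41} → MAX(plays + duration)=6006
  classical: ids {16, 30, 43} → MAX(plays + duration)=3547
  rap: ids {1, 9, 21, 25, 31, 38} → MAX(plays + duration)=7861
  rock: ids {5, 11, 26} → MAX(plays + duration)=5764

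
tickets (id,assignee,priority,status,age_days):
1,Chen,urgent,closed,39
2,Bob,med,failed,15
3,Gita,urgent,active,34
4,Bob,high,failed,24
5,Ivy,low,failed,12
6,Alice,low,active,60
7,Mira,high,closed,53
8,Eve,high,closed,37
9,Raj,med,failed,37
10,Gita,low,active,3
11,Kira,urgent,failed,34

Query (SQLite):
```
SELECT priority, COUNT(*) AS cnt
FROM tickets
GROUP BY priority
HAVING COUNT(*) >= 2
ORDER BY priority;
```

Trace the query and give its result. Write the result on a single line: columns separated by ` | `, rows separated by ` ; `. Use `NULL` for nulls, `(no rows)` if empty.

high | 3 ; low | 3 ; med | 2 ; urgent | 3

Partition tickets by priority; compute COUNT(*) within each group.
HAVING: keep groups with count ≥ 2.
  high: ids {4, 7, 8} → COUNT(*)=3
  low: ids {5, 6, 10} → COUNT(*)=3
  med: ids {2, 9} → COUNT(*)=2
  urgent: ids {1, 3, 11} → COUNT(*)=3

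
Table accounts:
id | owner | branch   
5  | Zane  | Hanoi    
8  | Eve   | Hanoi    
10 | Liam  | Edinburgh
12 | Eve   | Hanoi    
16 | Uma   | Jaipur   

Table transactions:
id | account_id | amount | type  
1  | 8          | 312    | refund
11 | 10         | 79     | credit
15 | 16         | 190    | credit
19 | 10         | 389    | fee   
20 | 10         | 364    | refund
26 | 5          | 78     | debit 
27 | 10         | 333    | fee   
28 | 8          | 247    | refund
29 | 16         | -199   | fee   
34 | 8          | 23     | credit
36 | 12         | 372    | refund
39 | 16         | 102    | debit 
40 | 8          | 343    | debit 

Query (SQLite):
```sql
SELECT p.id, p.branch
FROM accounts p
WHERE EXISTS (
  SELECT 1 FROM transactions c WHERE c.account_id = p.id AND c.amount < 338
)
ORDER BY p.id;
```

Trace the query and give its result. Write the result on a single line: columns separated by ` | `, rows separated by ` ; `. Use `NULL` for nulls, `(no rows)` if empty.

For each accounts row, check whether any transactions with matching account_id has amount < 338.
Keep rows where that is true.

5 | Hanoi ; 8 | Hanoi ; 10 | Edinburgh ; 16 | Jaipur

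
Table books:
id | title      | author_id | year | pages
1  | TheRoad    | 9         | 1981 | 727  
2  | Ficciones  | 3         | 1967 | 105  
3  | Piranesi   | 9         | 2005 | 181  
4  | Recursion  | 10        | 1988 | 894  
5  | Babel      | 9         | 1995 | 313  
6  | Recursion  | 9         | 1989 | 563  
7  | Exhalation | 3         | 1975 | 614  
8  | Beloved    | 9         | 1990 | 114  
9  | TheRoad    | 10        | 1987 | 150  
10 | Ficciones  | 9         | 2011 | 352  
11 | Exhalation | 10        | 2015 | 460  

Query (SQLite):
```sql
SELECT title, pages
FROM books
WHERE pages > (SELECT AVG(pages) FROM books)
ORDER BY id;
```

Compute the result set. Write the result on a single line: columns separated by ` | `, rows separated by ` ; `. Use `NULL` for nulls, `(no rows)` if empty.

Scalar subquery: AVG(pages) over all books rows = 406.636364 (≈; comparison uses full precision).
Keep rows where pages > that value.

TheRoad | 727 ; Recursion | 894 ; Recursion | 563 ; Exhalation | 614 ; Exhalation | 460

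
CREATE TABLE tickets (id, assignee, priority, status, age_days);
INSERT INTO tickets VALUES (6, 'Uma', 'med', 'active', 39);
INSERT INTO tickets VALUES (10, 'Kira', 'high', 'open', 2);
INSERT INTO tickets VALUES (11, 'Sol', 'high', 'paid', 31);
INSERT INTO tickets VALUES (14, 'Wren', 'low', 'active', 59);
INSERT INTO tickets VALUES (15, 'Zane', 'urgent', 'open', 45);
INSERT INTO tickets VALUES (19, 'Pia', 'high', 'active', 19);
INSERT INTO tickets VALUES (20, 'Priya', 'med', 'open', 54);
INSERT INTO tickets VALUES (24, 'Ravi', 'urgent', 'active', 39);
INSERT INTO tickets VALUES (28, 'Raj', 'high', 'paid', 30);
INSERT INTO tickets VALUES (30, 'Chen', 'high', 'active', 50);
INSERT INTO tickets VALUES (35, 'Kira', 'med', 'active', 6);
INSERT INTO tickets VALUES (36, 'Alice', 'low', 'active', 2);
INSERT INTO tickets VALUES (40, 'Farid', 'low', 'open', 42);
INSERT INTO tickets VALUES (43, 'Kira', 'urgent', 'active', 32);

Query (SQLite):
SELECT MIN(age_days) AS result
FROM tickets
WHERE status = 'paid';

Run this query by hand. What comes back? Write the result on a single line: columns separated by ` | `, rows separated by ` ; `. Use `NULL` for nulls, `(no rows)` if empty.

Rows where status='paid' → age_days values: [31, 30].
MIN of non-NULL values = 30.

30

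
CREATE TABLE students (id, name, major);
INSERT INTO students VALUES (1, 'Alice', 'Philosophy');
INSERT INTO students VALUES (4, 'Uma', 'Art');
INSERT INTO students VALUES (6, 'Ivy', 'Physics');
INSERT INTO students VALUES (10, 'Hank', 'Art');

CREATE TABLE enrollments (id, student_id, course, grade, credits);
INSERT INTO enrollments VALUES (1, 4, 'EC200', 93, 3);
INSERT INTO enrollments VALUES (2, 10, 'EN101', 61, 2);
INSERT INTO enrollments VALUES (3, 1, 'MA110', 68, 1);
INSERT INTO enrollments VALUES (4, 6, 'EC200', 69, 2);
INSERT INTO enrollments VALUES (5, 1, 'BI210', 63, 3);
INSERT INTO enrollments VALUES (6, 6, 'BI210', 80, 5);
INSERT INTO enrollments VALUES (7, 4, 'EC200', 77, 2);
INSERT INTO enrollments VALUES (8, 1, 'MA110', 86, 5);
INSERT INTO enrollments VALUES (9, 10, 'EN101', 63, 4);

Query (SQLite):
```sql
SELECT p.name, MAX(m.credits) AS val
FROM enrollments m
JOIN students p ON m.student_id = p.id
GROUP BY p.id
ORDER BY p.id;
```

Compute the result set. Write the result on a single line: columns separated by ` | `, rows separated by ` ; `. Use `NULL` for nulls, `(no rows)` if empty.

Join each enrollments row to its students via student_id.
Group joined rows by students.id; compute MAX(m.credits) per group.
  1: ids {3, 5, 8} → MAX(m.credits)=5
  4: ids {1, 7} → MAX(m.credits)=3
  6: ids {4, 6} → MAX(m.credits)=5
  10: ids {2, 9} → MAX(m.credits)=4

Alice | 5 ; Uma | 3 ; Ivy | 5 ; Hank | 4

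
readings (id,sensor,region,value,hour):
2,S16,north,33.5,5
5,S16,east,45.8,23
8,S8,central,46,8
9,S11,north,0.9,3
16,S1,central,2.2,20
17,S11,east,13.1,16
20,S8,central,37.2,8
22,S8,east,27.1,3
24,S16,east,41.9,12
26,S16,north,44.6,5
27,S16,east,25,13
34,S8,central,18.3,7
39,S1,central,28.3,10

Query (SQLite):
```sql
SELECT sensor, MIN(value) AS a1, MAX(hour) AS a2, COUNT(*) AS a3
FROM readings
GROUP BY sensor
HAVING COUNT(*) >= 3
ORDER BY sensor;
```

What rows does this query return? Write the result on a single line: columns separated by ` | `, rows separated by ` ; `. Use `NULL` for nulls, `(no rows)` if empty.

Group readings by sensor.
Per group compute: MIN(value), MAX(hour), COUNT(*).
HAVING: drop groups with fewer than 3 rows.
  S1: ids {16, 39} → MIN(value)=2.2, MAX(hour)=20, COUNT(*)=2
  S11: ids {9, 17} → MIN(value)=0.9, MAX(hour)=16, COUNT(*)=2
  S16: ids {2, 5, 24, 26, 27} → MIN(value)=25, MAX(hour)=23, COUNT(*)=5
  S8: ids {8, 20, 22, 34} → MIN(value)=18.3, MAX(hour)=8, COUNT(*)=4

S16 | 25 | 23 | 5 ; S8 | 18.3 | 8 | 4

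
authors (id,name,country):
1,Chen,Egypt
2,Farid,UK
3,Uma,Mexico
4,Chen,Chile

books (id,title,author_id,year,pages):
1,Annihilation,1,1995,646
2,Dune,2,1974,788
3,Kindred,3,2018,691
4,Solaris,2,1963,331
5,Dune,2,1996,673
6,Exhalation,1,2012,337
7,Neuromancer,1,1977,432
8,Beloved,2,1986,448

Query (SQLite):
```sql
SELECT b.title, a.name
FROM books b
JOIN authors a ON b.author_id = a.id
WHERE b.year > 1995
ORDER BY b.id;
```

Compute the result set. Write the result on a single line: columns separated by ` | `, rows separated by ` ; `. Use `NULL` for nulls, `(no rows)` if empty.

Kindred | Uma ; Dune | Farid ; Exhalation | Chen

Each books row matches the authors row where author_id = authors.id.
Then keep rows with b.year > 1995.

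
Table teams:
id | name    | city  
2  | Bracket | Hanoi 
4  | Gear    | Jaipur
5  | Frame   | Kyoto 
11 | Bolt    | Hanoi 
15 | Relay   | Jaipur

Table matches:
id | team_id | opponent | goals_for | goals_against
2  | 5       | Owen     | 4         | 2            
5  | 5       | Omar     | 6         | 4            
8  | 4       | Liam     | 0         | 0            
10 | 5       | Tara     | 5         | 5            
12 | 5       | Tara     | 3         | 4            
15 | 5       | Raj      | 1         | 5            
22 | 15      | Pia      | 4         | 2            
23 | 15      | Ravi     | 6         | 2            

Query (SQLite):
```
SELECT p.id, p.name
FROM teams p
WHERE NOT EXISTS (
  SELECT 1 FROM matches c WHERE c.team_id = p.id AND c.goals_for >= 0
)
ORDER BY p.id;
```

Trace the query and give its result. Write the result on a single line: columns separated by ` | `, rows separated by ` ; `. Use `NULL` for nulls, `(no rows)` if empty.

2 | Bracket ; 11 | Bolt

For each teams row, check whether any matches with matching team_id has goals_for >= 0.
Keep rows where that is false.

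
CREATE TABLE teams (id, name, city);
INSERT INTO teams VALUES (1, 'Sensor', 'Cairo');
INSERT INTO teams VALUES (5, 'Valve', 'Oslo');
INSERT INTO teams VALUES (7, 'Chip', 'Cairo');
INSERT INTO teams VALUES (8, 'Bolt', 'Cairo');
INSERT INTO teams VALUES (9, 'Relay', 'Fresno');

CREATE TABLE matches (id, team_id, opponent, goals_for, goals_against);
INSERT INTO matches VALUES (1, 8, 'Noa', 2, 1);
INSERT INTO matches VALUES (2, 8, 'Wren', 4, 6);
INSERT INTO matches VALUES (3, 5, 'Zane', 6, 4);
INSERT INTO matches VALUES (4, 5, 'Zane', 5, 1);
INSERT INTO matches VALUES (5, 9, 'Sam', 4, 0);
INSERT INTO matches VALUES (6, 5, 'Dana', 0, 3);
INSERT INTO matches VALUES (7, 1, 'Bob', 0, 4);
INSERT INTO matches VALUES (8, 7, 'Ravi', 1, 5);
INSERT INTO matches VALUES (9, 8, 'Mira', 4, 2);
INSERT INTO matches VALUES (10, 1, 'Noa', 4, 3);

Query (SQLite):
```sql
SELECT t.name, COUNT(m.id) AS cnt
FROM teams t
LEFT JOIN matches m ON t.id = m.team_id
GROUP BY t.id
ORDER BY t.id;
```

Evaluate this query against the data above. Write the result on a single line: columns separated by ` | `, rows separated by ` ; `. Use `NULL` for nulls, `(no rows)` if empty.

LEFT JOIN keeps every teams row; unmatched ones get NULL for matches columns.
Group by teams.id and compute COUNT(m.id). COUNT(col) of an all-NULL group is 0.
  1: ids {7, 10} → COUNT(m.id)=2
  5: ids {3, 4, 6} → COUNT(m.id)=3
  7: ids {8} → COUNT(m.id)=1
  8: ids {1, 2, 9} → COUNT(m.id)=3
  9: ids {5} → COUNT(m.id)=1

Sensor | 2 ; Valve | 3 ; Chip | 1 ; Bolt | 3 ; Relay | 1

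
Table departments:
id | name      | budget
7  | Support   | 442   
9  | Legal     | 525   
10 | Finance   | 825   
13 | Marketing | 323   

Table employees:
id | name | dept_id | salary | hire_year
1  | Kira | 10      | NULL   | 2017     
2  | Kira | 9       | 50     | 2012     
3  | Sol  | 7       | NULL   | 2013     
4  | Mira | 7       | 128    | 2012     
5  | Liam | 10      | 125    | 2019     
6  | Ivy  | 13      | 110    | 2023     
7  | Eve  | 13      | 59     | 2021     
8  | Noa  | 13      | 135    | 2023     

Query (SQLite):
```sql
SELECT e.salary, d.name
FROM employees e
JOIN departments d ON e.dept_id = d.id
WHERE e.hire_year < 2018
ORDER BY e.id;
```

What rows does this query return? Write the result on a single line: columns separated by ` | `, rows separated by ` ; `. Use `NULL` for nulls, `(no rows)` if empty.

Each employees row matches the departments row where dept_id = departments.id.
Then keep rows with e.hire_year < 2018.

NULL | Finance ; 50 | Legal ; NULL | Support ; 128 | Support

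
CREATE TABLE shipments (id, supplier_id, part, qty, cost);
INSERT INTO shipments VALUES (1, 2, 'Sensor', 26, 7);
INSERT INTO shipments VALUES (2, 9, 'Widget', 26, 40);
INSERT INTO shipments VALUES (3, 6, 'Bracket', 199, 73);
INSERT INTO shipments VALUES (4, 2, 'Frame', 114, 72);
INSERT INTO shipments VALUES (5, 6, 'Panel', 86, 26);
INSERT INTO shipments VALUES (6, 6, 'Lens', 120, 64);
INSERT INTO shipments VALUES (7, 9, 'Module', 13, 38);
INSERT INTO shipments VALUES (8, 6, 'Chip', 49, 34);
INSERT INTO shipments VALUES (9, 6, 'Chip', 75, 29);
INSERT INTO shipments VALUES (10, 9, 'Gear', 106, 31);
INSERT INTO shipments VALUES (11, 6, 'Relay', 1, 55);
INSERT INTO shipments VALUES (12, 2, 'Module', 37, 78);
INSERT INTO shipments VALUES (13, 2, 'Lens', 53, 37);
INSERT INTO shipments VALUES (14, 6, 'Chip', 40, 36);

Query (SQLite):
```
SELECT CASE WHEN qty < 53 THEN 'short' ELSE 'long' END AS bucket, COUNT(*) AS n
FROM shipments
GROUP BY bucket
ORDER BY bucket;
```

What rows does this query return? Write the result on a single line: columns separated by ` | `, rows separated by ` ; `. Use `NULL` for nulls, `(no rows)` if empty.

long | 7 ; short | 7

Bucket rows by qty < 53 → 'short' else 'long'; count each bucket.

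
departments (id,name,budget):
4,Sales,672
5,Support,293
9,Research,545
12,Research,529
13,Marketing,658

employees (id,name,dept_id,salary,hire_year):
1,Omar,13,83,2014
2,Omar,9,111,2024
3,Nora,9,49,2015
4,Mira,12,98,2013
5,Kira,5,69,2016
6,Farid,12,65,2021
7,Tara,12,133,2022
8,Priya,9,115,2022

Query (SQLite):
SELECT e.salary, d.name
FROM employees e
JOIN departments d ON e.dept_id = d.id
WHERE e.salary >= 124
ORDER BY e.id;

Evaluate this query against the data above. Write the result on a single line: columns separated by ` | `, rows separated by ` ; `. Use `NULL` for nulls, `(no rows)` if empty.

133 | Research

Each employees row matches the departments row where dept_id = departments.id.
Then keep rows with e.salary >= 124.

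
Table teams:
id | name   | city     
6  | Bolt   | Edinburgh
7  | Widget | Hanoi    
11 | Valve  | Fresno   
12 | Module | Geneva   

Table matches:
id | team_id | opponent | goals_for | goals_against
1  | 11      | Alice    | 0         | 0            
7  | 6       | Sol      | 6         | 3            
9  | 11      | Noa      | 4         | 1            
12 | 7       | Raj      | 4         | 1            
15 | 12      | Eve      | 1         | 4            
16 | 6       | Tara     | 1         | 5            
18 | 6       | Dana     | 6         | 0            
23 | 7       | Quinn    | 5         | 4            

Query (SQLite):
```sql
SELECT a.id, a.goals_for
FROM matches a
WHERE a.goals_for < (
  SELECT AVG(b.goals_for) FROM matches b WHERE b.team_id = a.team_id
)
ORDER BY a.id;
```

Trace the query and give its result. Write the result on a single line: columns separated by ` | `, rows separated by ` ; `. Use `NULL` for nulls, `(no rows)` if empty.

For each matches row a, compute AVG(goals_for) over rows sharing a.team_id.
Keep row a if a.goals_for < that per-group AVG.
  team_id=6: AVG(goals_for) = 4.333333
  team_id=7: AVG(goals_for) = 4.5
  team_id=11: AVG(goals_for) = 2.0
  team_id=12: AVG(goals_for) = 1.0

1 | 0 ; 12 | 4 ; 16 | 1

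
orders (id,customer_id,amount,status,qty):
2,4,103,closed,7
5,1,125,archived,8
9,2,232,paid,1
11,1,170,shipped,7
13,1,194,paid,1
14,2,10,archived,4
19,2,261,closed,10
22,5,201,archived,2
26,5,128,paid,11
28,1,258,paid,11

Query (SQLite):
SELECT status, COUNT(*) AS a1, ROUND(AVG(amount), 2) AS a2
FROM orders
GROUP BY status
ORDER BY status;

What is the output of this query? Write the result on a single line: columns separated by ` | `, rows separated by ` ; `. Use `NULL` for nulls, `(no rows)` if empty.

archived | 3 | 112 ; closed | 2 | 182 ; paid | 4 | 203 ; shipped | 1 | 170

Group orders by status.
Per group compute: COUNT(*), ROUND(AVG(amount), 2).
  archived: ids {5, 14, 22} → COUNT(*)=3, ROUND(AVG(amount), 2)=112
  closed: ids {2, 19} → COUNT(*)=2, ROUND(AVG(amount), 2)=182
  paid: ids {9, 13, 26, 28} → COUNT(*)=4, ROUND(AVG(amount), 2)=203
  shipped: ids {11} → COUNT(*)=1, ROUND(AVG(amount), 2)=170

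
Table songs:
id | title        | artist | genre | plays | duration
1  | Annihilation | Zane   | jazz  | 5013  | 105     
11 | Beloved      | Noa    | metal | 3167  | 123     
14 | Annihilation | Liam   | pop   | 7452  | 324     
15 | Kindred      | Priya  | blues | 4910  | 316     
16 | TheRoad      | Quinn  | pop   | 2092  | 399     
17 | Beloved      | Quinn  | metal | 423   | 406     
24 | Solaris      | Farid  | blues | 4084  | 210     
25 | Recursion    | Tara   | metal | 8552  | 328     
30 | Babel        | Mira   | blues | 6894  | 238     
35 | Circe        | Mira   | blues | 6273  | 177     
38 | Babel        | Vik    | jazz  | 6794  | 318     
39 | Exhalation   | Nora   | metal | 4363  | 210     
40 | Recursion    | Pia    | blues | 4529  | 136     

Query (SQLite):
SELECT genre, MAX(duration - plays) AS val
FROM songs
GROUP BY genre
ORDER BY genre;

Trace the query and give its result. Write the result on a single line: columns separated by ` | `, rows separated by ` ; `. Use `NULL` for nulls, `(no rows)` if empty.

For each row compute duration - plays.
Group by genre; take MAX of the expression per group.
  blues: ids {15, 24, 30, 35, 40} → MAX(duration - plays)=-3874
  jazz: ids {1, 38} → MAX(duration - plays)=-4908
  metal: ids {11, 17, 25, 39} → MAX(duration - plays)=-17
  pop: ids {14, 16} → MAX(duration - plays)=-1693

blues | -3874 ; jazz | -4908 ; metal | -17 ; pop | -1693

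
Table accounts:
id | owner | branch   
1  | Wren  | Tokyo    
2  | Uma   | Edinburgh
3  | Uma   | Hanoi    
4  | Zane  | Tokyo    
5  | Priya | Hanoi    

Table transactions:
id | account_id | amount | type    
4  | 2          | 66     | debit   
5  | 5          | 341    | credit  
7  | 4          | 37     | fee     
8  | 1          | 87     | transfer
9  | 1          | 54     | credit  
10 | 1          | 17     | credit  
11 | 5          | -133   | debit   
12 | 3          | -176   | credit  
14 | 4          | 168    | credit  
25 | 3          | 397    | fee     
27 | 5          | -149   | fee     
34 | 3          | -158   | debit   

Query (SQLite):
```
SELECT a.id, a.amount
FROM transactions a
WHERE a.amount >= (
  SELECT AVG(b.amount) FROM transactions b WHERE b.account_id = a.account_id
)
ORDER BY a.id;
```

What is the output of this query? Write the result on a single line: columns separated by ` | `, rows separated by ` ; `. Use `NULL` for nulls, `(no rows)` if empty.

For each transactions row a, compute AVG(amount) over rows sharing a.account_id.
Keep row a if a.amount >= that per-group AVG.
  account_id=1: AVG(amount) = 52.666667
  account_id=2: AVG(amount) = 66.0
  account_id=3: AVG(amount) = 21.0
  account_id=4: AVG(amount) = 102.5
  account_id=5: AVG(amount) = 19.666667

4 | 66 ; 5 | 341 ; 8 | 87 ; 9 | 54 ; 14 | 168 ; 25 | 397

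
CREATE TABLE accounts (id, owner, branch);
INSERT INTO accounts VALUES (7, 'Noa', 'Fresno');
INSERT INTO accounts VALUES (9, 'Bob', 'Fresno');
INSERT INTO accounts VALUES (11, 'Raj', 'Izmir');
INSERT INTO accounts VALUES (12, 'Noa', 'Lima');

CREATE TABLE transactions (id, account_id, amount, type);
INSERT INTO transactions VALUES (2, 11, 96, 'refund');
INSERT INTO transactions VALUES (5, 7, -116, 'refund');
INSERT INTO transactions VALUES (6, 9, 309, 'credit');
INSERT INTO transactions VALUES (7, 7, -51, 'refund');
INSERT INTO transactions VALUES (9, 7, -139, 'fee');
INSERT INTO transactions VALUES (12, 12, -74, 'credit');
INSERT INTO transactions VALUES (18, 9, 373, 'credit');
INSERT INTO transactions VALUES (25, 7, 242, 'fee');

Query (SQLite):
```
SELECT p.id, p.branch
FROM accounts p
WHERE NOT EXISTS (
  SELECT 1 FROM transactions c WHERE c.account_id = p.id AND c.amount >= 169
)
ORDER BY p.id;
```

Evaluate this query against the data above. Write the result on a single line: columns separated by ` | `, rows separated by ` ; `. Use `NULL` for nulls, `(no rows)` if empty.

11 | Izmir ; 12 | Lima

For each accounts row, check whether any transactions with matching account_id has amount >= 169.
Keep rows where that is false.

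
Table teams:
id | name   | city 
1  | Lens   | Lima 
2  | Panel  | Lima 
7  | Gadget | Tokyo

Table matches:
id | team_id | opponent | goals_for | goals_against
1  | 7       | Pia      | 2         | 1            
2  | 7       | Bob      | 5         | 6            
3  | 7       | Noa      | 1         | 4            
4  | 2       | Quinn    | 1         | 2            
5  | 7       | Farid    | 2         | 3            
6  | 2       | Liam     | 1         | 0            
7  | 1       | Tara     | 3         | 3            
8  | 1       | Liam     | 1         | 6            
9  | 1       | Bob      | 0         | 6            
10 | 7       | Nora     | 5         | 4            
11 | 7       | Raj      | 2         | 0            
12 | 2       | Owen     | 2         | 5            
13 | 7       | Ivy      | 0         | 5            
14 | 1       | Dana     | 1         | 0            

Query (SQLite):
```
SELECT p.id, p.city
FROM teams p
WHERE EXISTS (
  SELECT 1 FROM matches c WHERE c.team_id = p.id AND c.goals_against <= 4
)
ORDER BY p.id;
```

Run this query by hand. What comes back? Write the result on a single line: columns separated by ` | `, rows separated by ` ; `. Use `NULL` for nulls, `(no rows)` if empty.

1 | Lima ; 2 | Lima ; 7 | Tokyo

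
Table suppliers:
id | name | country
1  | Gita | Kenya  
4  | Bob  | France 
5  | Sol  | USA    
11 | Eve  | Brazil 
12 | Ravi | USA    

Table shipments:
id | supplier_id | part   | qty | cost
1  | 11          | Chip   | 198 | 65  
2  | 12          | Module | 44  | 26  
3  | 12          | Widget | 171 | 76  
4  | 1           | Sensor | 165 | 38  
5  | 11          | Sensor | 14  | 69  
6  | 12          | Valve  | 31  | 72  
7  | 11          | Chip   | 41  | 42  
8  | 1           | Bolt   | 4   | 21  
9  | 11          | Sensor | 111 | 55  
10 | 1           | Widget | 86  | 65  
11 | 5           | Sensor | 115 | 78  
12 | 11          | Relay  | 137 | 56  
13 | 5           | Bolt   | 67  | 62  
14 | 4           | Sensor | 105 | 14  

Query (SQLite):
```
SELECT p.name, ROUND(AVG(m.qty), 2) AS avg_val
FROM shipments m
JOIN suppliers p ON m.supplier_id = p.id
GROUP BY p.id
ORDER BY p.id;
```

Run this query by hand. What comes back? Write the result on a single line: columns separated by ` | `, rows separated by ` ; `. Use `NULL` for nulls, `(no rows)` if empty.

Gita | 85 ; Bob | 105 ; Sol | 91 ; Eve | 100.2 ; Ravi | 82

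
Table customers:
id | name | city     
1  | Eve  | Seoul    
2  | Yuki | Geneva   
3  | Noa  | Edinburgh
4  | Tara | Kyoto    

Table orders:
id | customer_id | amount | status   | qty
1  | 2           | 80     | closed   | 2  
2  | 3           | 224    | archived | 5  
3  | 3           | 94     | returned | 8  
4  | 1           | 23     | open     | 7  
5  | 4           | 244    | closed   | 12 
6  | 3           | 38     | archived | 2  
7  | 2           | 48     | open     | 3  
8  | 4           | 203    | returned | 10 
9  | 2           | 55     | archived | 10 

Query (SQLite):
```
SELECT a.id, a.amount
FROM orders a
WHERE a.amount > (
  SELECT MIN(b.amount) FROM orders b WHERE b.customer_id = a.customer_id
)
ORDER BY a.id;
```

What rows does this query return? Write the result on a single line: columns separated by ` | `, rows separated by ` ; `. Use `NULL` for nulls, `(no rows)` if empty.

For each orders row a, compute MIN(amount) over rows sharing a.customer_id.
Keep row a if a.amount > that per-group MIN.
  customer_id=1: MIN(amount) = 23
  customer_id=2: MIN(amount) = 48
  customer_id=3: MIN(amount) = 38
  customer_id=4: MIN(amount) = 203

1 | 80 ; 2 | 224 ; 3 | 94 ; 5 | 244 ; 9 | 55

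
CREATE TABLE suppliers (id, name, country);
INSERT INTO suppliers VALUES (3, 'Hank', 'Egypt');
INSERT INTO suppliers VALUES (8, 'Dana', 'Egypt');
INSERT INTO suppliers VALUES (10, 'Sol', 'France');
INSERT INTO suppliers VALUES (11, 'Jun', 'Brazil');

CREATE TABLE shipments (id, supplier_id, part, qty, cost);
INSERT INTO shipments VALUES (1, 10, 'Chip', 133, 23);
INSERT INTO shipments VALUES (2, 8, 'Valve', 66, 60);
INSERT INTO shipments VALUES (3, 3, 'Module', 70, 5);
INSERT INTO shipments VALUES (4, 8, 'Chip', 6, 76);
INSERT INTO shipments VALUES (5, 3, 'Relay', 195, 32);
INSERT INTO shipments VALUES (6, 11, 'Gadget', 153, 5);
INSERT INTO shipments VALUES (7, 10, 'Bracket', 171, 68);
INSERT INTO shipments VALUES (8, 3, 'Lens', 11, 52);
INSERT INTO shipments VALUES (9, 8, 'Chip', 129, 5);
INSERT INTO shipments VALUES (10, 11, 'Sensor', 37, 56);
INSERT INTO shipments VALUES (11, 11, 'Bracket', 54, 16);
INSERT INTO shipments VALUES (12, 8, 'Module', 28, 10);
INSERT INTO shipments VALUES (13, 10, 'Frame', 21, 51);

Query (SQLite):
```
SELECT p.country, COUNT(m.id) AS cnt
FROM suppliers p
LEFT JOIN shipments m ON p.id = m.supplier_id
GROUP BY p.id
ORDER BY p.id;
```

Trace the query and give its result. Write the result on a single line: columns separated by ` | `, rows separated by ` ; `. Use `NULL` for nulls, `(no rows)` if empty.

LEFT JOIN keeps every suppliers row; unmatched ones get NULL for shipments columns.
Group by suppliers.id and compute COUNT(m.id). COUNT(col) of an all-NULL group is 0.
  3: ids {3, 5, 8} → COUNT(m.id)=3
  8: ids {2, 4, 9, 12} → COUNT(m.id)=4
  10: ids {1, 7, 13} → COUNT(m.id)=3
  11: ids {6, 10, 11} → COUNT(m.id)=3

Egypt | 3 ; Egypt | 4 ; France | 3 ; Brazil | 3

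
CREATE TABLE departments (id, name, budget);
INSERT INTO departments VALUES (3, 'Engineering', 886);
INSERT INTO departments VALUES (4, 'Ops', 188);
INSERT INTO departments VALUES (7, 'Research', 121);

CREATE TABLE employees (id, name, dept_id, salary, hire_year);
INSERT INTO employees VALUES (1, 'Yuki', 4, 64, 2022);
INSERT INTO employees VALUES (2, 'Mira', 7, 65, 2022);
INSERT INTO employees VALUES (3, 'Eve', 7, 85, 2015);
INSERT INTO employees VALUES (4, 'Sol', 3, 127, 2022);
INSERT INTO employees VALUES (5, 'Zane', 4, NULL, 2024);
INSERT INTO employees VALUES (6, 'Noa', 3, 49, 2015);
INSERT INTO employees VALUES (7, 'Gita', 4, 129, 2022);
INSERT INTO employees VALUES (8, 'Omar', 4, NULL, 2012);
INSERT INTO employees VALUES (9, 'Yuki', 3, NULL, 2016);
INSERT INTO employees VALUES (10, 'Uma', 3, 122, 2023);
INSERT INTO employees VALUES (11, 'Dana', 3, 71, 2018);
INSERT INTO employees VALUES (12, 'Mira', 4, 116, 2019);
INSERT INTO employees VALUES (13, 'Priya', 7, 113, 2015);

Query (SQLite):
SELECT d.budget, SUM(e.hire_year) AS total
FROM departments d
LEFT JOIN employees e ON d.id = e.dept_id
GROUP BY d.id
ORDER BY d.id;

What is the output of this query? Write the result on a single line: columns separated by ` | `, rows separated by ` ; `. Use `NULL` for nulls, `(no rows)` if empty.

886 | 10094 ; 188 | 10099 ; 121 | 6052

LEFT JOIN keeps every departments row; unmatched ones get NULL for employees columns.
Group by departments.id and compute SUM(e.hire_year). SUM over an all-NULL group is NULL.
  3: ids {4, 6, 9, 10, 11} → SUM(e.hire_year)=10094
  4: ids {1, 5, 7, 8, 12} → SUM(e.hire_year)=10099
  7: ids {2, 3, 13} → SUM(e.hire_year)=6052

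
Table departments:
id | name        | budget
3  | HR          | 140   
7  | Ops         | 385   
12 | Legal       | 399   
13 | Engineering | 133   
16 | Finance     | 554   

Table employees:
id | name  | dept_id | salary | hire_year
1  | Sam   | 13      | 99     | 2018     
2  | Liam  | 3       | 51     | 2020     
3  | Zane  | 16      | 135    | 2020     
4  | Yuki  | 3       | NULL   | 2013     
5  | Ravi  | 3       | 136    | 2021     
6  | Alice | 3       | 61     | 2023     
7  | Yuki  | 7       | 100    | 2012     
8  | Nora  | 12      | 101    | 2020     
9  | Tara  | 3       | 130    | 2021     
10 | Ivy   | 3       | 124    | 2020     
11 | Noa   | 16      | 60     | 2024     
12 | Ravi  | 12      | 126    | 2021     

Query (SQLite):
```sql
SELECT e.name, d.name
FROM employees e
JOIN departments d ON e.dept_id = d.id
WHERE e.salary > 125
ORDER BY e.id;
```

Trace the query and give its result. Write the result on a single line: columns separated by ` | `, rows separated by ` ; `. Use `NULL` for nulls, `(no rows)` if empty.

Each employees row matches the departments row where dept_id = departments.id.
Then keep rows with e.salary > 125.

Zane | Finance ; Ravi | HR ; Tara | HR ; Ravi | Legal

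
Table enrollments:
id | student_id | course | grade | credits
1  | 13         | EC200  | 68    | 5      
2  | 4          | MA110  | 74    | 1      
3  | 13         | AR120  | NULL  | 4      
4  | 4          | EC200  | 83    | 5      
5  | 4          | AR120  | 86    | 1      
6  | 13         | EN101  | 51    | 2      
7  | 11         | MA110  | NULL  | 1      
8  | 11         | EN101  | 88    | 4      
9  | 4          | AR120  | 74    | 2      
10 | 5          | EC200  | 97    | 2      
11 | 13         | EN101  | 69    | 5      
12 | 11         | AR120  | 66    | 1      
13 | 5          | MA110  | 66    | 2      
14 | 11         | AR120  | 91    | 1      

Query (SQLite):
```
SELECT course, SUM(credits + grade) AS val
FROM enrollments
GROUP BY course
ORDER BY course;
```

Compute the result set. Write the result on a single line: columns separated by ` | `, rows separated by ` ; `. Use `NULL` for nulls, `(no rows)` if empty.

For each row compute credits + grade.
Group by course; take SUM of the expression per group.
  AR120: ids {3, 5, 9, 12, 14} → SUM(credits + grade)=322
  EC200: ids {1, 4, 10} → SUM(credits + grade)=260
  EN101: ids {6, 8, 11} → SUM(credits + grade)=219
  MA110: ids {2, 7, 13} → SUM(credits + grade)=143

AR120 | 322 ; EC200 | 260 ; EN101 | 219 ; MA110 | 143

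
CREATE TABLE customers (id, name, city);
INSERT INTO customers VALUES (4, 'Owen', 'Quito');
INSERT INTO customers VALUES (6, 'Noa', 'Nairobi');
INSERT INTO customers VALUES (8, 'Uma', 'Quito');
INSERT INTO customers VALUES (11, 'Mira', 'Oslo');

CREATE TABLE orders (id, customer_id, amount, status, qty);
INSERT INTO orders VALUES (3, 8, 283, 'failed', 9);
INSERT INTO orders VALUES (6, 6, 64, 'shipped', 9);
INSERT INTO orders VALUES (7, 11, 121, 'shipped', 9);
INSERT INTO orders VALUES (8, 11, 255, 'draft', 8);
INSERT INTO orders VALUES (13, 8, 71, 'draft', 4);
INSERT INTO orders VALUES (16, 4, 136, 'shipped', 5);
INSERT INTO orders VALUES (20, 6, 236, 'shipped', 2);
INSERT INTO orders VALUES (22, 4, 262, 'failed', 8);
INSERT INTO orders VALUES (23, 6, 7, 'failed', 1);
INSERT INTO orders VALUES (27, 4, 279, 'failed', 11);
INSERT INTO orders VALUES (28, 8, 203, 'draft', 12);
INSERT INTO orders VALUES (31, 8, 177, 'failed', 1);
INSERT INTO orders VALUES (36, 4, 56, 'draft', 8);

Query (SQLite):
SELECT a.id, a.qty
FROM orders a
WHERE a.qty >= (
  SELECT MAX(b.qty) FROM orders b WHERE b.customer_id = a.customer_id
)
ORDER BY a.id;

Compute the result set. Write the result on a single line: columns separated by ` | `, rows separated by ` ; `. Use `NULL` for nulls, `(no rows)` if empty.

For each orders row a, compute MAX(qty) over rows sharing a.customer_id.
Keep row a if a.qty >= that per-group MAX.
  customer_id=4: MAX(qty) = 11
  customer_id=6: MAX(qty) = 9
  customer_id=8: MAX(qty) = 12
  customer_id=11: MAX(qty) = 9

6 | 9 ; 7 | 9 ; 27 | 11 ; 28 | 12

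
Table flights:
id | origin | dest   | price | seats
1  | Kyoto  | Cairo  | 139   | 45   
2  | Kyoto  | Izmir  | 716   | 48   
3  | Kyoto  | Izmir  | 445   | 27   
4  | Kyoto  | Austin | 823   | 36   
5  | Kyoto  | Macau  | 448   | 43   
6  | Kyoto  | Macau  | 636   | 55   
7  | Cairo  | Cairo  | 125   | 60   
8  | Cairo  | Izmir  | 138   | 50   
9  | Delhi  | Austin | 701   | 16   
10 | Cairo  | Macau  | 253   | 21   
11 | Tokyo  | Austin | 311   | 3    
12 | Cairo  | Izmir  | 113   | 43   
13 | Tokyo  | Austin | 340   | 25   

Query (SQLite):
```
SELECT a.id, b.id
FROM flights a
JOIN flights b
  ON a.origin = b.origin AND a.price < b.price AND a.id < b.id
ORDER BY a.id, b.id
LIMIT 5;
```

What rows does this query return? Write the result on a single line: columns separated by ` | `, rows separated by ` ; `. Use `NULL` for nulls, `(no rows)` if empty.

Pairs (a,b) with same origin, a.price < b.price, a.id < b.id.
origin groups: Cairo:{7,8,10,12} Delhi:{9} Kyoto:{1,2,3,4,5,6} Tokyo:{11,13}
Ordered by (a.id, b.id); first 5.

1 | 2 ; 1 | 3 ; 1 | 4 ; 1 | 5 ; 1 | 6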